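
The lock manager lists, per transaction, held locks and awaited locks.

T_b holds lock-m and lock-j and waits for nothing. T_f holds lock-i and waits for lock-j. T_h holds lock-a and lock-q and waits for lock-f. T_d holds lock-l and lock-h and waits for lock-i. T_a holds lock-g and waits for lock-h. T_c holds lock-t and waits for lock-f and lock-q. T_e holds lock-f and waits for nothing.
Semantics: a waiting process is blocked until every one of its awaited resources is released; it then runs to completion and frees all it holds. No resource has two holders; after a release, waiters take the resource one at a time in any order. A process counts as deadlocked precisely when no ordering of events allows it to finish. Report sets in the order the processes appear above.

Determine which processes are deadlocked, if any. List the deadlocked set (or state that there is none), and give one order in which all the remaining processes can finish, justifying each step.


Nothing here is deadlocked.
Key observation: no waiting chain loops back on itself — every chain ends at a process that waits on nothing, so everyone eventually runs.
The rest can finish in the order T_b, T_f, T_e, T_h, T_d, T_c, T_a.
Step-by-step check:
  T_b: no waits; runs immediately, freeing lock-m and lock-j
  T_f waits on lock-j — all released -> runs and releases lock-i
  T_e: no waits; runs immediately, freeing lock-f
  T_h waits on lock-f — all released -> runs and releases lock-a and lock-q
  T_d waits on lock-i — all released -> runs and releases lock-l and lock-h
  T_c waits on lock-f and lock-q — all released -> runs and releases lock-t
  T_a waits on lock-h — all released -> runs and releases lock-g


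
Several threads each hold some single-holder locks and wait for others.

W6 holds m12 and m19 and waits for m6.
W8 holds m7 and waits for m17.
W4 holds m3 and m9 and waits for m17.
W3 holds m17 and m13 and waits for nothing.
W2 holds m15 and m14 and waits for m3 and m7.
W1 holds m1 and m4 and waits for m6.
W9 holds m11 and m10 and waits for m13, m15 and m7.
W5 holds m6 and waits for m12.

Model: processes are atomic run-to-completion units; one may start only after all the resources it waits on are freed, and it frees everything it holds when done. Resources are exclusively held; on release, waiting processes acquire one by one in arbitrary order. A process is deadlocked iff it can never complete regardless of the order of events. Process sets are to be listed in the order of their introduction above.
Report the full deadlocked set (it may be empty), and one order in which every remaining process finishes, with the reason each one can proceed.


Deadlocked: W6, W1 and W5.
Key observation: W6 -> W5 -> W6 is a circular wait — nothing in it can go first; W1 waits into the deadlock from upstream.
A valid finishing order for the others: W3, W8, W4, W2, W9.
Check, step by step:
  W3: no waits; runs immediately, freeing m17 and m13
  W8 waits on m17 — all released -> runs and releases m7
  W4 waits on m17 — all released -> runs and releases m3 and m9
  W2 waits on m3 and m7 — all released -> runs and releases m15 and m14
  W9 waits on m13, m15 and m7 — all released -> runs and releases m11 and m10


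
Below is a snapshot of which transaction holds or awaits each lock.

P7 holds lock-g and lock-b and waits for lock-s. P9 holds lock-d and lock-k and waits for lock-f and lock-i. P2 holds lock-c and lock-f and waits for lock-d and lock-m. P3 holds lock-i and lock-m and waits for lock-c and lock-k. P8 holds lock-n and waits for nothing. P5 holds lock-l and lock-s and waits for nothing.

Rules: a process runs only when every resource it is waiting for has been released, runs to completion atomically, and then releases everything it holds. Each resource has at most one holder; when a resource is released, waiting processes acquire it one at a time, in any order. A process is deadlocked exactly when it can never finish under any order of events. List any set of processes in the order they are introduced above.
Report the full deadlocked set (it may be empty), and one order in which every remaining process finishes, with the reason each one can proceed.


The deadlocked set is P9, P2 and P3.
Key observation: the cycle P9 -> P2 -> P9 can never break — each member waits on the next; P3 is caught in further circular waits.
A valid finishing order for the others: P5, P7, P8.
Walking it through:
  run P5 (it waits on nothing); releases lock-l and lock-s
  run P7 (all its waits — lock-s — are resolved); releases lock-g and lock-b
  run P8 (it waits on nothing); releases lock-n


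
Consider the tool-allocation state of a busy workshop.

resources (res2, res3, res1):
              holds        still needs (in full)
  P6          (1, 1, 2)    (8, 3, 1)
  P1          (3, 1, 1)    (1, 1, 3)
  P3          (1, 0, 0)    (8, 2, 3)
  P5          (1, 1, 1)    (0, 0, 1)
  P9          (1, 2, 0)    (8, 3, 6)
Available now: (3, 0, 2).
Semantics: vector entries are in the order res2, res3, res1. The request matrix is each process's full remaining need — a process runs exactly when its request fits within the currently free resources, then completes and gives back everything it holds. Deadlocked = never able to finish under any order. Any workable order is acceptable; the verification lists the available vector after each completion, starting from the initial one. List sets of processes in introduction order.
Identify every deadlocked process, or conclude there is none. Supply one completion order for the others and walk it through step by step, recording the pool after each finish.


The deadlocked set is P6, P3 and P9.
Key observation: res2 is the bottleneck — with P5, P1 done the pool holds (7, 2, 4), short of every remaining need.
One completion order for the rest: P5, P1. Walking it through:
  pool = (3, 0, 2)
  P5 needs (0, 0, 1) <= (3, 0, 2) -> finishes; pool += (1, 1, 1) = (4, 1, 3)
  P1 needs (1, 1, 3) <= (4, 1, 3) -> finishes; pool += (3, 1, 1) = (7, 2, 4)
None of the blocked processes ever fits:
  blocked: P6 wants (8, 3, 1), pool (7, 2, 4) — not enough res2 and res3
  blocked: P3 wants (8, 2, 3), pool (7, 2, 4) — not enough res2
  blocked: P9 wants (8, 3, 6), pool (7, 2, 4) — not enough res2, res3 and res1


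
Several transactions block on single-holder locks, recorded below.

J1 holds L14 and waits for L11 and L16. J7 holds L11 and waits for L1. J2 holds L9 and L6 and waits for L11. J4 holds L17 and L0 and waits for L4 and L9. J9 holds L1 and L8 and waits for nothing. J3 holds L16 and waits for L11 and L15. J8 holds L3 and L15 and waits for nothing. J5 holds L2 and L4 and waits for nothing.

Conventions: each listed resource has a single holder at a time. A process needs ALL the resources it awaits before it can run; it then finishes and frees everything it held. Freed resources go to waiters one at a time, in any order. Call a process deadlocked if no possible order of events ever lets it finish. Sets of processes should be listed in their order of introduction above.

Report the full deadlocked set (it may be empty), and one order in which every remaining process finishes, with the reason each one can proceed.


No process is deadlocked.
Key observation: the wait relation is loop-free; peeling off processes with no waits unwinds the whole state.
A valid finishing order for the others: J9, J8, J7, J3, J5, J2, J4, J1.
Step-by-step check:
  J9 waits on nothing -> runs at once and releases L1 and L8
  J8 waits on nothing -> runs at once and releases L3 and L15
  J7 waits on L1 — all released -> runs and releases L11
  J3 waits on L11 and L15 — all released -> runs and releases L16
  J5 waits on nothing -> runs at once and releases L2 and L4
  J2 waits on L11 — all released -> runs and releases L9 and L6
  J4 waits on L4 and L9 — all released -> runs and releases L17 and L0
  J1 waits on L11 and L16 — all released -> runs and releases L14


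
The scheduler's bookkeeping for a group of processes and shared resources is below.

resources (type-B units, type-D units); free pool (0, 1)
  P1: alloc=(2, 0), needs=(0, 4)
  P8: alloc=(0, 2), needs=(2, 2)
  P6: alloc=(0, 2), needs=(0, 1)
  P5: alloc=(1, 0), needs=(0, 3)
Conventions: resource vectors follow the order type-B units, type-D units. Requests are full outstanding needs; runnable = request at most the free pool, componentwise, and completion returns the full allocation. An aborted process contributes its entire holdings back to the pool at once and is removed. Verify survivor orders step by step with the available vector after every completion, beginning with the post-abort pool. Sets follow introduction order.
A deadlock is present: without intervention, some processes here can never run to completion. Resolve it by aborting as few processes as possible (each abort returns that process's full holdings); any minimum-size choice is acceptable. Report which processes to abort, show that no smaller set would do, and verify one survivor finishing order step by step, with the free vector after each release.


Abort P8.
Key observation: P1 could never have finished before the abort; with (0, 2) returned by P8, it fits at step 3.
Why nothing smaller works: aborting no one leaves the state deadlocked as given.
One survivor order: P6, P5, P1. Check, step by step (post-abort pool first):
  pool = (0, 3)
  run P6 (needs (0, 1), free (0, 3)); after release of (0, 2) the pool is (0, 5)
  run P5 (needs (0, 3), free (0, 5)); after release of (1, 0) the pool is (1, 5)
  run P1 (needs (0, 4), free (1, 5)); after release of (2, 0) the pool is (3, 5)


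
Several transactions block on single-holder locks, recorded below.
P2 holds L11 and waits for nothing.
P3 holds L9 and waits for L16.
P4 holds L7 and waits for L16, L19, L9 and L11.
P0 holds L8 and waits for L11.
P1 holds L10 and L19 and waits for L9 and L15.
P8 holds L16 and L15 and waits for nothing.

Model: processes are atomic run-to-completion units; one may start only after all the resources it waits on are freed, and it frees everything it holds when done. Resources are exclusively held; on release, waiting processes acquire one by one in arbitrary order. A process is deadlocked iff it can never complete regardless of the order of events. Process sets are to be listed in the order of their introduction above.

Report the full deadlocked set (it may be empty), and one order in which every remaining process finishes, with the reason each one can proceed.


The deadlocked set is empty.
Key observation: all waits point, directly or indirectly, at processes that can finish, so nothing is permanently blocked.
A valid finishing order for the others: P8, P2, P3, P0, P1, P4.
Walking it through:
  P8 waits on nothing -> runs at once and releases L16 and L15
  P2 waits on nothing -> runs at once and releases L11
  P3: everything it awaited (L16) is free; runs, freeing L9
  P0: everything it awaited (L11) is free; runs, freeing L8
  P1: everything it awaited (L9 and L15) is free; runs, freeing L10 and L19
  P4: everything it awaited (L16, L19, L9 and L11) is free; runs, freeing L7


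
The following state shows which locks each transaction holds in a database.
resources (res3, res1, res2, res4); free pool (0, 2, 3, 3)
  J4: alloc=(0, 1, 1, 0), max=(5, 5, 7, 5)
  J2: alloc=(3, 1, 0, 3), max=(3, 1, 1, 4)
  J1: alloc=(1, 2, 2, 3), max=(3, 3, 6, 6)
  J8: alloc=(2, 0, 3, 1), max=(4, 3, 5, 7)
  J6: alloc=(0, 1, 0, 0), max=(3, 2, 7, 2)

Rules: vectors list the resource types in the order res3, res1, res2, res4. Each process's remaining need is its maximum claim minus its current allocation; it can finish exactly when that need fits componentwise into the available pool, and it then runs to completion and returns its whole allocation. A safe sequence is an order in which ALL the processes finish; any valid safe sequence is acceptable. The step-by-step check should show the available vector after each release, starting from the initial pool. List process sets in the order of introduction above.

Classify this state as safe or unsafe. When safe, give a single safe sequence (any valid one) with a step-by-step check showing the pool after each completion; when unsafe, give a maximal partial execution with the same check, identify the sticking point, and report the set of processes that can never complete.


The state is SAFE; one workable sequence: J2, J8, J1, J6, J4.
Key observation: J8 is the earliest step where a requested resource binds exactly: need (2, 3, 2, 6), pool (3, 3, 3, 6) at its turn.
Check, step by step:
  pool = (0, 2, 3, 3)
  run J2 (needs (0, 0, 1, 1), free (0, 2, 3, 3)); after release of (3, 1, 0, 3) the pool is (3, 3, 3, 6)
  run J8 (needs (2, 3, 2, 6), free (3, 3, 3, 6)); after release of (2, 0, 3, 1) the pool is (5, 3, 6, 7)
  run J1 (needs (2, 1, 4, 3), free (5, 3, 6, 7)); after release of (1, 2, 2, 3) the pool is (6, 5, 8, 10)
  run J6 (needs (3, 1, 7, 2), free (6, 5, 8, 10)); after release of (0, 1, 0, 0) the pool is (6, 6, 8, 10)
  run J4 (needs (5, 4, 6, 5), free (6, 6, 8, 10)); after release of (0, 1, 1, 0) the pool is (6, 7, 9, 10)


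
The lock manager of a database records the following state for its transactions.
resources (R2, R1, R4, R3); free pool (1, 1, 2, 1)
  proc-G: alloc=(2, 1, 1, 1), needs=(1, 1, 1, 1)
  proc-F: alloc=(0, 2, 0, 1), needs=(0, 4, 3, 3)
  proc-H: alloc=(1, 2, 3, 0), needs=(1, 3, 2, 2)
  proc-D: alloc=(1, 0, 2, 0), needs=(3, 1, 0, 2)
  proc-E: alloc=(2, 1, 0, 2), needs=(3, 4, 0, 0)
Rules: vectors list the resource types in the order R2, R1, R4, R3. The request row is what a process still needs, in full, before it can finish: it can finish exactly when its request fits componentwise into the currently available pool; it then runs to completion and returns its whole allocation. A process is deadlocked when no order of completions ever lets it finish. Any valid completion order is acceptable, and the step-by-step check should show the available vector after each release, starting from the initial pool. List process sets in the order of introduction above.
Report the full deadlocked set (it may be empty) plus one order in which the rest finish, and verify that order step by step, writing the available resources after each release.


Deadlocked: proc-F, proc-H and proc-E.
Key observation: R1 is the bottleneck — with proc-G, proc-D done the pool holds (4, 2, 5, 2), short of every remaining need.
A valid finishing order for the others: proc-G, proc-D. Walking it through:
  pool = (1, 1, 2, 1)
  proc-G needs (1, 1, 1, 1) <= (1, 1, 2, 1) -> finishes; pool += (2, 1, 1, 1) = (3, 2, 3, 2)
  proc-D needs (3, 1, 0, 2) <= (3, 2, 3, 2) -> finishes; pool += (1, 0, 2, 0) = (4, 2, 5, 2)
The blocked processes can never fit:
  blocked: proc-F wants (0, 4, 3, 3), pool (4, 2, 5, 2) — not enough R1 and R3
  blocked: proc-H wants (1, 3, 2, 2), pool (4, 2, 5, 2) — not enough R1
  blocked: proc-E wants (3, 4, 0, 0), pool (4, 2, 5, 2) — not enough R1


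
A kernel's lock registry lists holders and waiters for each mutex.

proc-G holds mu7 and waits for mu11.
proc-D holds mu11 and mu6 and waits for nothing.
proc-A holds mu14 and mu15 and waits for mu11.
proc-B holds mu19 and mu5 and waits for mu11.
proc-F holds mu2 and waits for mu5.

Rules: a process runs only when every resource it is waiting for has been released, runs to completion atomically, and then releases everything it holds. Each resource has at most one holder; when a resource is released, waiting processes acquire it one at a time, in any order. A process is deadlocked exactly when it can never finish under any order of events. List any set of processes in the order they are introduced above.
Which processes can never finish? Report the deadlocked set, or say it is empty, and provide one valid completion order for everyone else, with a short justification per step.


The deadlocked set is empty.
Key observation: every chain of waits terminates; starting from the processes that wait on nothing, all the rest unlock in turn.
The rest can finish in the order proc-D, proc-A, proc-G, proc-B, proc-F.
Verifying each step:
  run proc-D (it waits on nothing); releases mu11 and mu6
  run proc-A (all its waits — mu11 — are resolved); releases mu14 and mu15
  run proc-G (all its waits — mu11 — are resolved); releases mu7
  run proc-B (all its waits — mu11 — are resolved); releases mu19 and mu5
  run proc-F (all its waits — mu5 — are resolved); releases mu2


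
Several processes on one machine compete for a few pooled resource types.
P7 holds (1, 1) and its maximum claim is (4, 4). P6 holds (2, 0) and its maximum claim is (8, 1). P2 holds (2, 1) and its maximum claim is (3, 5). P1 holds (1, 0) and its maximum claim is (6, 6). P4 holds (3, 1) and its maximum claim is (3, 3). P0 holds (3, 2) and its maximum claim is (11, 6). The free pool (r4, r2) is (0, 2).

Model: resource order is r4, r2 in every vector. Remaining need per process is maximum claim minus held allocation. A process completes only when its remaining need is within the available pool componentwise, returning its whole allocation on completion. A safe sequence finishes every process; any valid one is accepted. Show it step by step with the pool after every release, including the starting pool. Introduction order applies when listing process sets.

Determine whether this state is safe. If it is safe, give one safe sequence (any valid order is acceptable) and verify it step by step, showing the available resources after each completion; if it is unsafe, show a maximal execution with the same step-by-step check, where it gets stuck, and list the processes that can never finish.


The state is SAFE; one workable sequence: P4, P7, P2, P6, P0, P1.
Key observation: the order's first zero-slack moment is P4 ((0, 2) needed, (0, 2) free — a requested resource with nothing to spare).
Step-by-step check:
  pool = (0, 2)
  P4 needs (0, 2) <= (0, 2) -> finishes; pool += (3, 1) = (3, 3)
  P7 needs (3, 3) <= (3, 3) -> finishes; pool += (1, 1) = (4, 4)
  P2 needs (1, 4) <= (4, 4) -> finishes; pool += (2, 1) = (6, 5)
  P6 needs (6, 1) <= (6, 5) -> finishes; pool += (2, 0) = (8, 5)
  P0 needs (8, 4) <= (8, 5) -> finishes; pool += (3, 2) = (11, 7)
  P1 needs (5, 6) <= (11, 7) -> finishes; pool += (1, 0) = (12, 7)


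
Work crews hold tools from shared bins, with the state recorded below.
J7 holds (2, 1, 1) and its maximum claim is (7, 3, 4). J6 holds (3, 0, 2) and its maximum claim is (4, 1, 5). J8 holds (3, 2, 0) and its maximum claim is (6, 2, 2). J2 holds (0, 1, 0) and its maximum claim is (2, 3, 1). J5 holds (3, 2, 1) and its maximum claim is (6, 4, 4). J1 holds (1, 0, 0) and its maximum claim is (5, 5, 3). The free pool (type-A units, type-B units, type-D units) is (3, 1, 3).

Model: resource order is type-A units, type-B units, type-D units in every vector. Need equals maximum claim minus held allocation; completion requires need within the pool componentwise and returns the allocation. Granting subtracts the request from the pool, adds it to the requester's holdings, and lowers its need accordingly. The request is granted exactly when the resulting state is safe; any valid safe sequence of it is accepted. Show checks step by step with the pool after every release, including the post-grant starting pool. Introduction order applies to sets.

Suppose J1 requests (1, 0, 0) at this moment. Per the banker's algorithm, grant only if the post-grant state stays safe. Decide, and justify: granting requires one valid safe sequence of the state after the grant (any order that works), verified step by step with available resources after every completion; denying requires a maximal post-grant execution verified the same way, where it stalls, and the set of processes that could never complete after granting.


GRANT. The post-grant state is safe; one safe sequence: J6, J8, J7, J5, J1, J2.
Key observation: granting shrinks the pool to (2, 1, 3), yet J6 still fits and the chain goes through.
Step-by-step check of the post-grant state:
  pool = (2, 1, 3)
  run J6 (needs (1, 1, 3), free (2, 1, 3)); after release of (3, 0, 2) the pool is (5, 1, 5)
  run J8 (needs (3, 0, 2), free (5, 1, 5)); after release of (3, 2, 0) the pool is (8, 3, 5)
  run J7 (needs (5, 2, 3), free (8, 3, 5)); after release of (2, 1, 1) the pool is (10, 4, 6)
  run J5 (needs (3, 2, 3), free (10, 4, 6)); after release of (3, 2, 1) the pool is (13, 6, 7)
  run J1 (needs (3, 5, 3), free (13, 6, 7)); after release of (2, 0, 0) the pool is (15, 6, 7)
  run J2 (needs (2, 2, 1), free (15, 6, 7)); after release of (0, 1, 0) the pool is (15, 7, 7)


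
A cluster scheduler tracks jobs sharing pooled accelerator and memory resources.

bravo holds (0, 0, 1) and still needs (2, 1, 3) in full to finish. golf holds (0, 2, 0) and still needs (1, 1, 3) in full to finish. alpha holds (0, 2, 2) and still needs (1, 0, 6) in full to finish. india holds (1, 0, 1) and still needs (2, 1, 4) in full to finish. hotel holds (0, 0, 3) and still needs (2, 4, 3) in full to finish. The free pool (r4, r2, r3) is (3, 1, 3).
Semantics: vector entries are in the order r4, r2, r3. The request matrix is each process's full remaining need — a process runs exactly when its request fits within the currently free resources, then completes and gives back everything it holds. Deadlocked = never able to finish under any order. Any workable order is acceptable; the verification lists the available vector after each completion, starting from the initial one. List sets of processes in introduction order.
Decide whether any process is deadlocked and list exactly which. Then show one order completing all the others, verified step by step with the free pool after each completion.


Deadlocked set: alpha and hotel.
Key observation: after golf, bravo, india the pool peaks at (4, 3, 5), and each blocked process is short somewhere: alpha on r3; hotel on r2.
A valid finishing order for the others: golf, bravo, india. Check, step by step:
  pool = (3, 1, 3)
  golf: need (1, 1, 3) fits (3, 1, 3); releases (0, 2, 0), pool now (3, 3, 3)
  bravo: need (2, 1, 3) fits (3, 3, 3); releases (0, 0, 1), pool now (3, 3, 4)
  india: need (2, 1, 4) fits (3, 3, 4); releases (1, 0, 1), pool now (4, 3, 5)
The stuck group stays short no matter what:
  blocked: alpha wants (1, 0, 6), pool (4, 3, 5) — not enough r3
  blocked: hotel wants (2, 4, 3), pool (4, 3, 5) — not enough r2


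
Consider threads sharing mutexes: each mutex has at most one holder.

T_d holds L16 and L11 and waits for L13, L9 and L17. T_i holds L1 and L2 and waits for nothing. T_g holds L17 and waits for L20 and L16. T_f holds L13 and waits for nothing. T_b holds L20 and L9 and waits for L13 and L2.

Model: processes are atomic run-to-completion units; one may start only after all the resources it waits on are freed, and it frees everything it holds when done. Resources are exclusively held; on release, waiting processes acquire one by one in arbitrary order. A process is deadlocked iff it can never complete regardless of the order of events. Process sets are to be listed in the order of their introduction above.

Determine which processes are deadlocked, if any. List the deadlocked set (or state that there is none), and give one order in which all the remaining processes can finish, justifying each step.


The deadlocked set is T_d and T_g.
Key observation: the knot is the closed ring of waits T_d -> T_g -> T_d; no other process is dragged down with it.
One completion order for the rest: T_f, T_i, T_b.
Check, step by step:
  T_f waits on nothing -> runs at once and releases L13
  T_i waits on nothing -> runs at once and releases L1 and L2
  run T_b (all its waits — L13 and L2 — are resolved); releases L20 and L9


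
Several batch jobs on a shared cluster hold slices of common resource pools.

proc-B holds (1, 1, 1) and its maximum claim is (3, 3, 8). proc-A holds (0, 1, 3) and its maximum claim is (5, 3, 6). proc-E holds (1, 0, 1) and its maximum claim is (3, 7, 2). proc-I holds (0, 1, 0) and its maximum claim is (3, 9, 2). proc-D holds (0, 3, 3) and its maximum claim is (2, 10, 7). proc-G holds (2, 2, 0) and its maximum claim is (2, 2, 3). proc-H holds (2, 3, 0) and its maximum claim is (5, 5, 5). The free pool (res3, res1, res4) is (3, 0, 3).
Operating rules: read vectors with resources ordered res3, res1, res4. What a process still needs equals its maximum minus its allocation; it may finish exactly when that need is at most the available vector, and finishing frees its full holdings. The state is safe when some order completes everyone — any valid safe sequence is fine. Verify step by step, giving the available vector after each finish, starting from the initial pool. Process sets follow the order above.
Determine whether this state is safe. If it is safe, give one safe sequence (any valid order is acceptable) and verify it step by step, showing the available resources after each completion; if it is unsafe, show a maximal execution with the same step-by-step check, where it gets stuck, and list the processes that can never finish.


The state is UNSAFE.
Key observation: after proc-G, proc-A, proc-H the pool peaks at (7, 6, 6), and each blocked process is short somewhere: proc-B on res4; proc-E on res1; proc-I on res1; proc-D on res1.
The run proc-G, proc-A, proc-H cannot be extended any further. Verifying each step:
  pool = (3, 0, 3)
  proc-G: need (0, 0, 3) fits (3, 0, 3); releases (2, 2, 0), pool now (5, 2, 3)
  proc-A: need (5, 2, 3) fits (5, 2, 3); releases (0, 1, 3), pool now (5, 3, 6)
  proc-H: need (3, 2, 5) fits (5, 3, 6); releases (2, 3, 0), pool now (7, 6, 6)
  proc-B cannot run: need (2, 2, 7) vs free (7, 6, 6) (insufficient res4)
  proc-E cannot run: need (2, 7, 1) vs free (7, 6, 6) (insufficient res1)
  proc-I cannot run: need (3, 8, 2) vs free (7, 6, 6) (insufficient res1)
  proc-D cannot run: need (2, 7, 4) vs free (7, 6, 6) (insufficient res1)
Never able to finish: proc-B, proc-E, proc-I and proc-D.


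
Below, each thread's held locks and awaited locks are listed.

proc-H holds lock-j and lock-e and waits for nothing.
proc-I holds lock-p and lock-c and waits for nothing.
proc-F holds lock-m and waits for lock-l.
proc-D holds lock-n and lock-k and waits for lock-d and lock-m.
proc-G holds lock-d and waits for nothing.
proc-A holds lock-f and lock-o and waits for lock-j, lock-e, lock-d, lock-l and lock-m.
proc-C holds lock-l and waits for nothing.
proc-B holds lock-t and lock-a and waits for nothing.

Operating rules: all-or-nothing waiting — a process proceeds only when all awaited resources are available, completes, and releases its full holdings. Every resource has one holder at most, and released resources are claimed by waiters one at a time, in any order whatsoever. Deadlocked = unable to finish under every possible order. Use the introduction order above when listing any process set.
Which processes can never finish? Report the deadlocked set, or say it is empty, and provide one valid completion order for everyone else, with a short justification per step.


No process is deadlocked.
Key observation: there is no circular wait here — follow any chain and it reaches a process that is free to run now.
One completion order for the rest: proc-C, proc-F, proc-H, proc-B, proc-I, proc-G, proc-A, proc-D.
Verifying each step:
  run proc-C (it waits on nothing); releases lock-l
  run proc-F (all its waits — lock-l — are resolved); releases lock-m
  run proc-H (it waits on nothing); releases lock-j and lock-e
  run proc-B (it waits on nothing); releases lock-t and lock-a
  run proc-I (it waits on nothing); releases lock-p and lock-c
  run proc-G (it waits on nothing); releases lock-d
  run proc-A (all its waits — lock-j, lock-e, lock-d, lock-l and lock-m — are resolved); releases lock-f and lock-o
  run proc-D (all its waits — lock-d and lock-m — are resolved); releases lock-n and lock-k


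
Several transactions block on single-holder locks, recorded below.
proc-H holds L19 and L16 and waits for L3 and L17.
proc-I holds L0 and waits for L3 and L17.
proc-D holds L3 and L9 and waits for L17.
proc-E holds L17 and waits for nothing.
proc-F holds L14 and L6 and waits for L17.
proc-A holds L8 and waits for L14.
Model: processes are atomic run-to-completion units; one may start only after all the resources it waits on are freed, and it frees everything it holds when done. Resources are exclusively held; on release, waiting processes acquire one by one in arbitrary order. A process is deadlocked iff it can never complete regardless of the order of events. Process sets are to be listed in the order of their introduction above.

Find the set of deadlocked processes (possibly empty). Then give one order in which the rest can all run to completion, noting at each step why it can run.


Nothing here is deadlocked.
Key observation: although several processes wait, no cycle exists — each chain bottoms out at a free runner.
One completion order for the rest: proc-E, proc-F, proc-A, proc-D, proc-H, proc-I.
Check, step by step:
  proc-E waits on nothing -> runs at once and releases L17
  run proc-F (all its waits — L17 — are resolved); releases L14 and L6
  run proc-A (all its waits — L14 — are resolved); releases L8
  run proc-D (all its waits — L17 — are resolved); releases L3 and L9
  run proc-H (all its waits — L3 and L17 — are resolved); releases L19 and L16
  run proc-I (all its waits — L3 and L17 — are resolved); releases L0


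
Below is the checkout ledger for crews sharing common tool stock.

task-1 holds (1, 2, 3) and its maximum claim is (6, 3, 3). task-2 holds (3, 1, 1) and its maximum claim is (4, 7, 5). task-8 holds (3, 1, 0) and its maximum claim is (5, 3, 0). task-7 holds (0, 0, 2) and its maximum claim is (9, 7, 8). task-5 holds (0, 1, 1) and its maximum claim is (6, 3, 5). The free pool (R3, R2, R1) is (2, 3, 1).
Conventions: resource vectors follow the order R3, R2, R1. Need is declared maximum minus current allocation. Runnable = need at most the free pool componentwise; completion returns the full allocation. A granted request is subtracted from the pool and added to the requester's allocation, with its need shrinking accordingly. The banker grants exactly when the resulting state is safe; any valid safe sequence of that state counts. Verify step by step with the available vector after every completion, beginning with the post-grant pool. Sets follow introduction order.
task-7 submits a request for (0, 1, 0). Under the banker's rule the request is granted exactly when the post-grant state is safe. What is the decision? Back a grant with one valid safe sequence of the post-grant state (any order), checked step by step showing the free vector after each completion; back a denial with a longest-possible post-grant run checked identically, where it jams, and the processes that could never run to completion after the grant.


GRANT. The post-grant state is safe; one safe sequence: task-8, task-1, task-5, task-2, task-7.
Key observation: granting shrinks the pool to (2, 2, 1), yet task-8 still fits and the chain goes through.
Verifying the post-grant state step by step:
  pool = (2, 2, 1)
  task-8: need (2, 2, 0) fits (2, 2, 1); releases (3, 1, 0), pool now (5, 3, 1)
  task-1: need (5, 1, 0) fits (5, 3, 1); releases (1, 2, 3), pool now (6, 5, 4)
  task-5: need (6, 2, 4) fits (6, 5, 4); releases (0, 1, 1), pool now (6, 6, 5)
  task-2: need (1, 6, 4) fits (6, 6, 5); releases (3, 1, 1), pool now (9, 7, 6)
  task-7: need (9, 6, 6) fits (9, 7, 6); releases (0, 1, 2), pool now (9, 8, 8)


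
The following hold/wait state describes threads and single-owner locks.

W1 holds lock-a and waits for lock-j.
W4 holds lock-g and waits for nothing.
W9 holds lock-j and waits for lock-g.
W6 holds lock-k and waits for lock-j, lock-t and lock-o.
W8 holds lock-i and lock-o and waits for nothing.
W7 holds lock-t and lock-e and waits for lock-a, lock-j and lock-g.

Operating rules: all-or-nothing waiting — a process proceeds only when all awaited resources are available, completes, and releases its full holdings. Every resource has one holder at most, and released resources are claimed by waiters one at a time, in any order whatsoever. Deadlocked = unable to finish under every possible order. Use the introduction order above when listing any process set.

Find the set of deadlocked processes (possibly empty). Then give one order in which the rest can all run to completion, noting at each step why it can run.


No process is deadlocked.
Key observation: there is no circular wait here — follow any chain and it reaches a process that is free to run now.
The rest can finish in the order W4, W9, W8, W1, W7, W6.
Check, step by step:
  W4: no waits; runs immediately, freeing lock-g
  run W9 (all its waits — lock-g — are resolved); releases lock-j
  W8: no waits; runs immediately, freeing lock-i and lock-o
  run W1 (all its waits — lock-j — are resolved); releases lock-a
  run W7 (all its waits — lock-a, lock-j and lock-g — are resolved); releases lock-t and lock-e
  run W6 (all its waits — lock-j, lock-t and lock-o — are resolved); releases lock-k


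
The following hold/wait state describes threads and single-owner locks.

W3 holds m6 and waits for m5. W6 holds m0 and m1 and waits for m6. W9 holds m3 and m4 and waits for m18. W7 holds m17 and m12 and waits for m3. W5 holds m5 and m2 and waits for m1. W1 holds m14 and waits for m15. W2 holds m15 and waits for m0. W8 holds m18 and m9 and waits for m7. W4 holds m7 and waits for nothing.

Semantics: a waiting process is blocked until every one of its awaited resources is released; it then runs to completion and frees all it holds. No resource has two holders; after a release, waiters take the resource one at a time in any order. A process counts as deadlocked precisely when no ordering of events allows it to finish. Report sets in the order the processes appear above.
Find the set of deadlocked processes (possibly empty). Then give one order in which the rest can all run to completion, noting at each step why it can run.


Deadlocked set: W3, W6, W5, W1 and W2.
Key observation: along W3 -> W5 -> W6 -> W3, each member waits on what the next one holds — a deadlock; W1 and W2 wait into the deadlock from upstream.
A valid finishing order for the others: W4, W8, W9, W7.
Verifying each step:
  W4: no waits; runs immediately, freeing m7
  run W8 (all its waits — m7 — are resolved); releases m18 and m9
  run W9 (all its waits — m18 — are resolved); releases m3 and m4
  run W7 (all its waits — m3 — are resolved); releases m17 and m12


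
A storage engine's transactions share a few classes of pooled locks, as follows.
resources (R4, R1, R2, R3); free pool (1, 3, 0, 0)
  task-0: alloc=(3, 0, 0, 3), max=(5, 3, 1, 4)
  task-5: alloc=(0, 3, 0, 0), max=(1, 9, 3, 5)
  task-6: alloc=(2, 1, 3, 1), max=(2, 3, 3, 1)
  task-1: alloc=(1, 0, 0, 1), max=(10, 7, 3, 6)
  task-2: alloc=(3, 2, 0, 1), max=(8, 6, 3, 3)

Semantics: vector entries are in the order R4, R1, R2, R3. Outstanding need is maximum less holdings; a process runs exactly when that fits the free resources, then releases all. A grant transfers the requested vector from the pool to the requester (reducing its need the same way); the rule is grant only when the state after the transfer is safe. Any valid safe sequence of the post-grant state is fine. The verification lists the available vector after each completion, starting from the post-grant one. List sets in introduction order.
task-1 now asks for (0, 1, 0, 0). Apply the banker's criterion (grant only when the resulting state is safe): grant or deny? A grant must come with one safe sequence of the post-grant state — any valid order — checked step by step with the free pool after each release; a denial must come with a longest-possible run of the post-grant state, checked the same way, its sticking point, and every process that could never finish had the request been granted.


DENY. Granting would leave the state unsafe.
Key observation: R1 is the bottleneck — with task-6, task-0 done the pool holds (6, 3, 3, 4), short of every remaining need.
On the post-grant state, task-6, task-0 is a maximal run — nothing extends it. Step-by-step check:
  pool = (1, 2, 0, 0)
  task-6 needs (0, 2, 0, 0) <= (1, 2, 0, 0) -> finishes; pool += (2, 1, 3, 1) = (3, 3, 3, 1)
  task-0 needs (2, 3, 1, 1) <= (3, 3, 3, 1) -> finishes; pool += (3, 0, 0, 3) = (6, 3, 3, 4)
  blocked: task-5 wants (1, 6, 3, 5), pool (6, 3, 3, 4) — not enough R1 and R3
  blocked: task-1 wants (9, 6, 3, 5), pool (6, 3, 3, 4) — not enough R4, R1 and R3
  blocked: task-2 wants (5, 4, 3, 2), pool (6, 3, 3, 4) — not enough R1
Post-grant, the permanently blocked set is task-5, task-1 and task-2.


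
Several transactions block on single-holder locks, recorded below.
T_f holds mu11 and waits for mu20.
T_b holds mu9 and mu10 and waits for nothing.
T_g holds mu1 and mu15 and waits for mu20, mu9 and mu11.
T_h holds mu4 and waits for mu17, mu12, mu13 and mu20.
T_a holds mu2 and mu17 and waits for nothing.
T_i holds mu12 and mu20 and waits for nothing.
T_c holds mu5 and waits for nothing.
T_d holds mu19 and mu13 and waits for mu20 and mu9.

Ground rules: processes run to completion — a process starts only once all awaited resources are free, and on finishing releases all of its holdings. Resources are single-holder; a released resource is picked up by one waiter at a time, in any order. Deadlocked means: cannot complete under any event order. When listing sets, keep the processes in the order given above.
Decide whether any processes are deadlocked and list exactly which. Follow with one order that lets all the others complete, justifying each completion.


No process is deadlocked.
Key observation: there is no circular wait here — follow any chain and it reaches a process that is free to run now.
The rest can finish in the order T_a, T_i, T_b, T_f, T_d, T_g, T_h, T_c.
Verifying each step:
  T_a: no waits; runs immediately, freeing mu2 and mu17
  T_i: no waits; runs immediately, freeing mu12 and mu20
  T_b: no waits; runs immediately, freeing mu9 and mu10
  run T_f (all its waits — mu20 — are resolved); releases mu11
  run T_d (all its waits — mu20 and mu9 — are resolved); releases mu19 and mu13
  run T_g (all its waits — mu20, mu9 and mu11 — are resolved); releases mu1 and mu15
  run T_h (all its waits — mu17, mu12, mu13 and mu20 — are resolved); releases mu4
  T_c: no waits; runs immediately, freeing mu5


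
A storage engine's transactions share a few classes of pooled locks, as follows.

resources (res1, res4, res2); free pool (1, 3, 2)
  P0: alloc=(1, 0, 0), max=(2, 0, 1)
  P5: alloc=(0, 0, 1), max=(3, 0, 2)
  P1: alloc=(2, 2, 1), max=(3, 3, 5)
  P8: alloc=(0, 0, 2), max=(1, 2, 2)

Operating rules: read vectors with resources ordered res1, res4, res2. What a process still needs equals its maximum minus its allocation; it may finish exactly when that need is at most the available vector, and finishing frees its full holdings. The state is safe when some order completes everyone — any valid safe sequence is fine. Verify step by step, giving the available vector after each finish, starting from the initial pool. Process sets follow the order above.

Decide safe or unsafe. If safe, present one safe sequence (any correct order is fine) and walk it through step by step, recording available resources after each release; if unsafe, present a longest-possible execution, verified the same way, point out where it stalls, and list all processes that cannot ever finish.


The state is SAFE; one workable sequence: P8, P1, P0, P5.
Key observation: at P8 the run first touches a limit — (1, 2, 0) against (1, 3, 2), exact on a resource it actually requests.
Verifying each step:
  pool = (1, 3, 2)
  run P8 (needs (1, 2, 0), free (1, 3, 2)); after release of (0, 0, 2) the pool is (1, 3, 4)
  run P1 (needs (1, 1, 4), free (1, 3, 4)); after release of (2, 2, 1) the pool is (3, 5, 5)
  run P0 (needs (1, 0, 1), free (3, 5, 5)); after release of (1, 0, 0) the pool is (4, 5, 5)
  run P5 (needs (3, 0, 1), free (4, 5, 5)); after release of (0, 0, 1) the pool is (4, 5, 6)


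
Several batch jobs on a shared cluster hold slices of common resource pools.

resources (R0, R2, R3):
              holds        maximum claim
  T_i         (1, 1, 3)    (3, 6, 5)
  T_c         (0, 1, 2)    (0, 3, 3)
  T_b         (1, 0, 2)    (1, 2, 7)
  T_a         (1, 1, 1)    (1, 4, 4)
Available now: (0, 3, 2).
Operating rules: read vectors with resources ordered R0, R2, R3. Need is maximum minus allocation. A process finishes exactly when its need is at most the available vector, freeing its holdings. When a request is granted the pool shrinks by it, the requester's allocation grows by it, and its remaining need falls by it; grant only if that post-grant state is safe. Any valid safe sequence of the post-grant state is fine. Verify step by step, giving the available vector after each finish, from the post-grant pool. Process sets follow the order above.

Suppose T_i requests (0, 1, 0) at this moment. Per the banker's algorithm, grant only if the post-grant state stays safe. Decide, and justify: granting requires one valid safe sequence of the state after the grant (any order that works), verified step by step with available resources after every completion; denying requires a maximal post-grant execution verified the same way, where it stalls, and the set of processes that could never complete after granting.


GRANT: granting preserves safety; a valid post-grant sequence is T_c, T_a, T_b, T_i.
Key observation: even at the reduced pool (0, 2, 2), T_c fits immediately, so safety survives the grant.
Verifying the post-grant state step by step:
  pool = (0, 2, 2)
  run T_c (needs (0, 2, 1), free (0, 2, 2)); after release of (0, 1, 2) the pool is (0, 3, 4)
  run T_a (needs (0, 3, 3), free (0, 3, 4)); after release of (1, 1, 1) the pool is (1, 4, 5)
  run T_b (needs (0, 2, 5), free (1, 4, 5)); after release of (1, 0, 2) the pool is (2, 4, 7)
  run T_i (needs (2, 4, 2), free (2, 4, 7)); after release of (1, 2, 3) the pool is (3, 6, 10)
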